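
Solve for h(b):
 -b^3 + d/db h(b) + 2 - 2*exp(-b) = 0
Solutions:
 h(b) = C1 + b^4/4 - 2*b - 2*exp(-b)


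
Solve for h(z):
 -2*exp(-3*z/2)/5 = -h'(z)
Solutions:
 h(z) = C1 - 4*exp(-3*z/2)/15


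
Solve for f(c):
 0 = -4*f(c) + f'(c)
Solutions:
 f(c) = C1*exp(4*c)


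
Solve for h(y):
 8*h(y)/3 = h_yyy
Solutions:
 h(y) = C3*exp(2*3^(2/3)*y/3) + (C1*sin(3^(1/6)*y) + C2*cos(3^(1/6)*y))*exp(-3^(2/3)*y/3)


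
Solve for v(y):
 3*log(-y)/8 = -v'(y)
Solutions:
 v(y) = C1 - 3*y*log(-y)/8 + 3*y/8


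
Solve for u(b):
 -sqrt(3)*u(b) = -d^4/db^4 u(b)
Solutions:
 u(b) = C1*exp(-3^(1/8)*b) + C2*exp(3^(1/8)*b) + C3*sin(3^(1/8)*b) + C4*cos(3^(1/8)*b)


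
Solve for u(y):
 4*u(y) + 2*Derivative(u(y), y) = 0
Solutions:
 u(y) = C1*exp(-2*y)


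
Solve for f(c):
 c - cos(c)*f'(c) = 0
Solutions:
 f(c) = C1 + Integral(c/cos(c), c)


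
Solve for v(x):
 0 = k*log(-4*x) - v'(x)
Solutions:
 v(x) = C1 + k*x*log(-x) + k*x*(-1 + 2*log(2))


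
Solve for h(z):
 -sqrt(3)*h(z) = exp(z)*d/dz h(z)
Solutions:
 h(z) = C1*exp(sqrt(3)*exp(-z))


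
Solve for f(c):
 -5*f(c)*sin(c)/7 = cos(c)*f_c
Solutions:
 f(c) = C1*cos(c)^(5/7)


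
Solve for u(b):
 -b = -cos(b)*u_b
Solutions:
 u(b) = C1 + Integral(b/cos(b), b)


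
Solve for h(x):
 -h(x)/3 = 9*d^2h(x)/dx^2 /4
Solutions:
 h(x) = C1*sin(2*sqrt(3)*x/9) + C2*cos(2*sqrt(3)*x/9)


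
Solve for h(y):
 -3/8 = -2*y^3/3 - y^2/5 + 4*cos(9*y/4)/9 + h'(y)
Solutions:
 h(y) = C1 + y^4/6 + y^3/15 - 3*y/8 - 16*sin(9*y/4)/81


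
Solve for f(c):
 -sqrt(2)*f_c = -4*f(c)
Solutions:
 f(c) = C1*exp(2*sqrt(2)*c)


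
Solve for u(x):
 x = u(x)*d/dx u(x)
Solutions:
 u(x) = -sqrt(C1 + x^2)
 u(x) = sqrt(C1 + x^2)


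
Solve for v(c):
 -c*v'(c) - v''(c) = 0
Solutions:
 v(c) = C1 + C2*erf(sqrt(2)*c/2)


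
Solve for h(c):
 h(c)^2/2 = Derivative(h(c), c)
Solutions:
 h(c) = -2/(C1 + c)


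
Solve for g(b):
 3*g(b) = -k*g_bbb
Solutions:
 g(b) = C1*exp(3^(1/3)*b*(-1/k)^(1/3)) + C2*exp(b*(-1/k)^(1/3)*(-3^(1/3) + 3^(5/6)*I)/2) + C3*exp(-b*(-1/k)^(1/3)*(3^(1/3) + 3^(5/6)*I)/2)


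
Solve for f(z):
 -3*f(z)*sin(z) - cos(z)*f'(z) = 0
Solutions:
 f(z) = C1*cos(z)^3


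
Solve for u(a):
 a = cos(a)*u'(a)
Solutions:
 u(a) = C1 + Integral(a/cos(a), a)


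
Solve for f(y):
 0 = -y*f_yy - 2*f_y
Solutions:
 f(y) = C1 + C2/y


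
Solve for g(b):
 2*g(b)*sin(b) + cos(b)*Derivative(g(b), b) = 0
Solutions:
 g(b) = C1*cos(b)^2


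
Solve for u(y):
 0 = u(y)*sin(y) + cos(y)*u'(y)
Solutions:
 u(y) = C1*cos(y)


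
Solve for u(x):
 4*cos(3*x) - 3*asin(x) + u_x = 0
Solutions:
 u(x) = C1 + 3*x*asin(x) + 3*sqrt(1 - x^2) - 4*sin(3*x)/3


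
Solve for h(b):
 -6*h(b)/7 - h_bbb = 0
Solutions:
 h(b) = C3*exp(-6^(1/3)*7^(2/3)*b/7) + (C1*sin(2^(1/3)*3^(5/6)*7^(2/3)*b/14) + C2*cos(2^(1/3)*3^(5/6)*7^(2/3)*b/14))*exp(6^(1/3)*7^(2/3)*b/14)


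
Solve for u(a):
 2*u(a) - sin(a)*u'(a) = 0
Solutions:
 u(a) = C1*(cos(a) - 1)/(cos(a) + 1)


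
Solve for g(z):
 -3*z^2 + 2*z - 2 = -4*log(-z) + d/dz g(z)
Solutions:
 g(z) = C1 - z^3 + z^2 + 4*z*log(-z) - 6*z


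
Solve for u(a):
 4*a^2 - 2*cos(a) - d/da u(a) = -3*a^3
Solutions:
 u(a) = C1 + 3*a^4/4 + 4*a^3/3 - 2*sin(a)


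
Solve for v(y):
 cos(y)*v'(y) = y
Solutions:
 v(y) = C1 + Integral(y/cos(y), y)


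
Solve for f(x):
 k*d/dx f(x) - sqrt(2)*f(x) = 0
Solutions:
 f(x) = C1*exp(sqrt(2)*x/k)


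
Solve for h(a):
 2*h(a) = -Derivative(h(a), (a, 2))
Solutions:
 h(a) = C1*sin(sqrt(2)*a) + C2*cos(sqrt(2)*a)


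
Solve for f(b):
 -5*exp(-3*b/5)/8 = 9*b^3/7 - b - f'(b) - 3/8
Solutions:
 f(b) = C1 + 9*b^4/28 - b^2/2 - 3*b/8 - 25*exp(-3*b/5)/24


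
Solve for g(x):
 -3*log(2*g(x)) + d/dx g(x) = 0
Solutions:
 -Integral(1/(log(_y) + log(2)), (_y, g(x)))/3 = C1 - x


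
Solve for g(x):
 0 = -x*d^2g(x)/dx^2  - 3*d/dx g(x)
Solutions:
 g(x) = C1 + C2/x^2


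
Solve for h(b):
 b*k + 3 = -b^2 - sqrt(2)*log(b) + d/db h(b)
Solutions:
 h(b) = C1 + b^3/3 + b^2*k/2 + sqrt(2)*b*log(b) - sqrt(2)*b + 3*b


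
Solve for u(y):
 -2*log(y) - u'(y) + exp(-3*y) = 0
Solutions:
 u(y) = C1 - 2*y*log(y) + 2*y - exp(-3*y)/3


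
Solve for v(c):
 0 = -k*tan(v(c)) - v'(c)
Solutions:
 v(c) = pi - asin(C1*exp(-c*k))
 v(c) = asin(C1*exp(-c*k))


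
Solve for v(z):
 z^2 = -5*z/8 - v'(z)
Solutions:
 v(z) = C1 - z^3/3 - 5*z^2/16


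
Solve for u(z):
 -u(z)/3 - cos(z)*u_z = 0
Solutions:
 u(z) = C1*(sin(z) - 1)^(1/6)/(sin(z) + 1)^(1/6)


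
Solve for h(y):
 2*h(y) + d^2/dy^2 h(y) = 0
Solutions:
 h(y) = C1*sin(sqrt(2)*y) + C2*cos(sqrt(2)*y)


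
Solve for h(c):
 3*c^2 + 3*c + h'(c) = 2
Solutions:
 h(c) = C1 - c^3 - 3*c^2/2 + 2*c


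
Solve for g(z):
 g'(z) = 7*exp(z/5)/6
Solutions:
 g(z) = C1 + 35*exp(z/5)/6


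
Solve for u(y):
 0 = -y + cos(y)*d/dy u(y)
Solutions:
 u(y) = C1 + Integral(y/cos(y), y)


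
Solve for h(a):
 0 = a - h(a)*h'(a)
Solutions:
 h(a) = -sqrt(C1 + a^2)
 h(a) = sqrt(C1 + a^2)


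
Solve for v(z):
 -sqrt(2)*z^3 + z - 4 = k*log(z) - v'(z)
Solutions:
 v(z) = C1 + k*z*log(z) - k*z + sqrt(2)*z^4/4 - z^2/2 + 4*z


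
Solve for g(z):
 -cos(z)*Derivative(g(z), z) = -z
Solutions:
 g(z) = C1 + Integral(z/cos(z), z)


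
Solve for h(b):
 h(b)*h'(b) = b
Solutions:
 h(b) = -sqrt(C1 + b^2)
 h(b) = sqrt(C1 + b^2)


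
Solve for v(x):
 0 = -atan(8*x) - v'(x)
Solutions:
 v(x) = C1 - x*atan(8*x) + log(64*x^2 + 1)/16


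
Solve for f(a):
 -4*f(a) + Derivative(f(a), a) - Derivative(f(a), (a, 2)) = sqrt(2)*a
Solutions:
 f(a) = -sqrt(2)*a/4 + (C1*sin(sqrt(15)*a/2) + C2*cos(sqrt(15)*a/2))*exp(a/2) - sqrt(2)/16


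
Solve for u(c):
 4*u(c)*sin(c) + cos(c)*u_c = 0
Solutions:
 u(c) = C1*cos(c)^4


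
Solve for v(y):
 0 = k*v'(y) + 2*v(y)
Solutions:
 v(y) = C1*exp(-2*y/k)


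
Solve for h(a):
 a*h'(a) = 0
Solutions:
 h(a) = C1


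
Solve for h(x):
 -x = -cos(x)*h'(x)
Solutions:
 h(x) = C1 + Integral(x/cos(x), x)


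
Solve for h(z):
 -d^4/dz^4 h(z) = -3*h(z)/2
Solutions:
 h(z) = C1*exp(-2^(3/4)*3^(1/4)*z/2) + C2*exp(2^(3/4)*3^(1/4)*z/2) + C3*sin(2^(3/4)*3^(1/4)*z/2) + C4*cos(2^(3/4)*3^(1/4)*z/2)


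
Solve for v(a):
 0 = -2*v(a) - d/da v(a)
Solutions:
 v(a) = C1*exp(-2*a)


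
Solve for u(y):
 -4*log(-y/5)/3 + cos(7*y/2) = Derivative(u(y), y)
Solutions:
 u(y) = C1 - 4*y*log(-y)/3 + 4*y/3 + 4*y*log(5)/3 + 2*sin(7*y/2)/7


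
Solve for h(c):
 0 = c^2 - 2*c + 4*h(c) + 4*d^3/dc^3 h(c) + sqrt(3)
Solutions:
 h(c) = C3*exp(-c) - c^2/4 + c/2 + (C1*sin(sqrt(3)*c/2) + C2*cos(sqrt(3)*c/2))*exp(c/2) - sqrt(3)/4


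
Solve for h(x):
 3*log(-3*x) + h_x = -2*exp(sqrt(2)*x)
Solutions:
 h(x) = C1 - 3*x*log(-x) + 3*x*(1 - log(3)) - sqrt(2)*exp(sqrt(2)*x)


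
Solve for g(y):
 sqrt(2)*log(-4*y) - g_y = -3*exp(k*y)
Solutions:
 g(y) = C1 + sqrt(2)*y*log(-y) + sqrt(2)*y*(-1 + 2*log(2)) + Piecewise((3*exp(k*y)/k, Ne(k, 0)), (3*y, True))


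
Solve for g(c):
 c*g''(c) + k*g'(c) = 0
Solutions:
 g(c) = C1 + c^(1 - re(k))*(C2*sin(log(c)*Abs(im(k))) + C3*cos(log(c)*im(k)))


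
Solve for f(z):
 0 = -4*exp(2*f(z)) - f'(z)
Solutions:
 f(z) = log(-sqrt(-1/(C1 - 4*z))) - log(2)/2
 f(z) = log(-1/(C1 - 4*z))/2 - log(2)/2


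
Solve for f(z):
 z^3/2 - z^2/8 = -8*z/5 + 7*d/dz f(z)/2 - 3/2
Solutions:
 f(z) = C1 + z^4/28 - z^3/84 + 8*z^2/35 + 3*z/7


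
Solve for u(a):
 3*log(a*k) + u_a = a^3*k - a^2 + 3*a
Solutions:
 u(a) = C1 + a^4*k/4 - a^3/3 + 3*a^2/2 - 3*a*log(a*k) + 3*a


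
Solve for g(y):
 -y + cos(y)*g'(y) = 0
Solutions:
 g(y) = C1 + Integral(y/cos(y), y)


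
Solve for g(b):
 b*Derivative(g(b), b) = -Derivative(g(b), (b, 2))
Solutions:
 g(b) = C1 + C2*erf(sqrt(2)*b/2)


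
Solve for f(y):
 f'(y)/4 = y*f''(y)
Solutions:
 f(y) = C1 + C2*y^(5/4)


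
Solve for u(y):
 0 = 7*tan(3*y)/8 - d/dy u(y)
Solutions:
 u(y) = C1 - 7*log(cos(3*y))/24


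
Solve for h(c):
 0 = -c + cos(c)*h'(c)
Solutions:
 h(c) = C1 + Integral(c/cos(c), c)


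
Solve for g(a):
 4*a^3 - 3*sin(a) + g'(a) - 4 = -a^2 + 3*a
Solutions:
 g(a) = C1 - a^4 - a^3/3 + 3*a^2/2 + 4*a - 3*cos(a)


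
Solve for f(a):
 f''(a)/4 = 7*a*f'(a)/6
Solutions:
 f(a) = C1 + C2*erfi(sqrt(21)*a/3)


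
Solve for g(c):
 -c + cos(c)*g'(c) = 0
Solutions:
 g(c) = C1 + Integral(c/cos(c), c)


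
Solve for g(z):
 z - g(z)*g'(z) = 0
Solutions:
 g(z) = -sqrt(C1 + z^2)
 g(z) = sqrt(C1 + z^2)


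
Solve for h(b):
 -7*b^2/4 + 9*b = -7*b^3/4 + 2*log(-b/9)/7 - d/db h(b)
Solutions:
 h(b) = C1 - 7*b^4/16 + 7*b^3/12 - 9*b^2/2 + 2*b*log(-b)/7 + 2*b*(-2*log(3) - 1)/7


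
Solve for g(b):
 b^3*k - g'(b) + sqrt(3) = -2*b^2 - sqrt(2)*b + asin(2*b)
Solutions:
 g(b) = C1 + b^4*k/4 + 2*b^3/3 + sqrt(2)*b^2/2 - b*asin(2*b) + sqrt(3)*b - sqrt(1 - 4*b^2)/2


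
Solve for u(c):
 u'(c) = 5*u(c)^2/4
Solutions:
 u(c) = -4/(C1 + 5*c)


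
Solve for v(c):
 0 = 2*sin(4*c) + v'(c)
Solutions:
 v(c) = C1 + cos(4*c)/2


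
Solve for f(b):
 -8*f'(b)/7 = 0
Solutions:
 f(b) = C1


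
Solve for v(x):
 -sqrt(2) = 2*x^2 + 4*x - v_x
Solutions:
 v(x) = C1 + 2*x^3/3 + 2*x^2 + sqrt(2)*x


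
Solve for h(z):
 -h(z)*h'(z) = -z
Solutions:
 h(z) = -sqrt(C1 + z^2)
 h(z) = sqrt(C1 + z^2)


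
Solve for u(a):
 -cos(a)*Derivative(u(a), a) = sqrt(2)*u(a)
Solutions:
 u(a) = C1*(sin(a) - 1)^(sqrt(2)/2)/(sin(a) + 1)^(sqrt(2)/2)


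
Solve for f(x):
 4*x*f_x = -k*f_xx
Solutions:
 f(x) = C1 + C2*sqrt(k)*erf(sqrt(2)*x*sqrt(1/k))


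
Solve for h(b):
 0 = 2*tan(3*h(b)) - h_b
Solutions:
 h(b) = -asin(C1*exp(6*b))/3 + pi/3
 h(b) = asin(C1*exp(6*b))/3


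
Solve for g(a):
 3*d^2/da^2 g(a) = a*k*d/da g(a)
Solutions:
 g(a) = Piecewise((-sqrt(6)*sqrt(pi)*C1*erf(sqrt(6)*a*sqrt(-k)/6)/(2*sqrt(-k)) - C2, (k > 0) | (k < 0)), (-C1*a - C2, True))


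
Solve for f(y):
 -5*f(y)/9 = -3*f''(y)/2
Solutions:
 f(y) = C1*exp(-sqrt(30)*y/9) + C2*exp(sqrt(30)*y/9)


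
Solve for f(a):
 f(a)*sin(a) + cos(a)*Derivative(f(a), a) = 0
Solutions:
 f(a) = C1*cos(a)


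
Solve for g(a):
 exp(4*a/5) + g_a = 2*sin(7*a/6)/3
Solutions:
 g(a) = C1 - 5*exp(4*a/5)/4 - 4*cos(7*a/6)/7


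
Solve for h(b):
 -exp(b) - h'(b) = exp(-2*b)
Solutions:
 h(b) = C1 - exp(b) + exp(-2*b)/2


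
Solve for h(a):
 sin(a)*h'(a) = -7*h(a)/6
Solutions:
 h(a) = C1*(cos(a) + 1)^(7/12)/(cos(a) - 1)^(7/12)


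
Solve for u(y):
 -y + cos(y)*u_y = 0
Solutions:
 u(y) = C1 + Integral(y/cos(y), y)


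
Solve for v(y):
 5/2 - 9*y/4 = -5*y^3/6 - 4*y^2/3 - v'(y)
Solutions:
 v(y) = C1 - 5*y^4/24 - 4*y^3/9 + 9*y^2/8 - 5*y/2


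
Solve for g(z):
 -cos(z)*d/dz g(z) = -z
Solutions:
 g(z) = C1 + Integral(z/cos(z), z)


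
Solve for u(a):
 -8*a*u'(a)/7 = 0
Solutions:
 u(a) = C1


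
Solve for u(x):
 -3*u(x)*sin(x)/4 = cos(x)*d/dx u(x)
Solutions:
 u(x) = C1*cos(x)^(3/4)


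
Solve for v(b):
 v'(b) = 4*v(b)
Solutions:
 v(b) = C1*exp(4*b)


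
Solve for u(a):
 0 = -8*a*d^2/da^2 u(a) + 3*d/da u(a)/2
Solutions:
 u(a) = C1 + C2*a^(19/16)


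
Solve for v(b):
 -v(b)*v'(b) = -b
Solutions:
 v(b) = -sqrt(C1 + b^2)
 v(b) = sqrt(C1 + b^2)


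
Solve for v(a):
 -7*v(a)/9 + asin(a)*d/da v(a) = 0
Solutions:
 v(a) = C1*exp(7*Integral(1/asin(a), a)/9)


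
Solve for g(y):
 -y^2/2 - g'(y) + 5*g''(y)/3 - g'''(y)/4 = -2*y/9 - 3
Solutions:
 g(y) = C1 + C2*exp(2*y/3) + C3*exp(6*y) - y^3/6 - 13*y^2/18 + 91*y/108


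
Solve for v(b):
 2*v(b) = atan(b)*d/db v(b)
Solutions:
 v(b) = C1*exp(2*Integral(1/atan(b), b))


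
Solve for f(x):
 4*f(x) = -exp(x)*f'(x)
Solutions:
 f(x) = C1*exp(4*exp(-x))


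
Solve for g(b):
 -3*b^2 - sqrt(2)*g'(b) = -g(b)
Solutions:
 g(b) = C1*exp(sqrt(2)*b/2) + 3*b^2 + 6*sqrt(2)*b + 12


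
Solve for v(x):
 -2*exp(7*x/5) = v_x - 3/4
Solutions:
 v(x) = C1 + 3*x/4 - 10*exp(7*x/5)/7


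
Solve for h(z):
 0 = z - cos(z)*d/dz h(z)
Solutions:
 h(z) = C1 + Integral(z/cos(z), z)


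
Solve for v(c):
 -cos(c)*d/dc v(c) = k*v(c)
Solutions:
 v(c) = C1*exp(k*(log(sin(c) - 1) - log(sin(c) + 1))/2)


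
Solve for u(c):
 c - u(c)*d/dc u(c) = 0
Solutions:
 u(c) = -sqrt(C1 + c^2)
 u(c) = sqrt(C1 + c^2)


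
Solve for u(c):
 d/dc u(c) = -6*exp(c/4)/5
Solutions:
 u(c) = C1 - 24*exp(c/4)/5


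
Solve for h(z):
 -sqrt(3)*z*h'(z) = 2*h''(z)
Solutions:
 h(z) = C1 + C2*erf(3^(1/4)*z/2)


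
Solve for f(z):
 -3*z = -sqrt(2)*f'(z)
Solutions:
 f(z) = C1 + 3*sqrt(2)*z^2/4


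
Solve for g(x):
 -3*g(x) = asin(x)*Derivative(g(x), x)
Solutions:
 g(x) = C1*exp(-3*Integral(1/asin(x), x))


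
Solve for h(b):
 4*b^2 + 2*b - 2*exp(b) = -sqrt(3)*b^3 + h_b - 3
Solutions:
 h(b) = C1 + sqrt(3)*b^4/4 + 4*b^3/3 + b^2 + 3*b - 2*exp(b)


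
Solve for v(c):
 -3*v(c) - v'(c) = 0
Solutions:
 v(c) = C1*exp(-3*c)


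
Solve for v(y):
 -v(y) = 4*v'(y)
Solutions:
 v(y) = C1*exp(-y/4)


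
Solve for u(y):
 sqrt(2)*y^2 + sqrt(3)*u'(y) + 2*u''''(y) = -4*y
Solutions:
 u(y) = C1 + C4*exp(-2^(2/3)*3^(1/6)*y/2) - sqrt(6)*y^3/9 - 2*sqrt(3)*y^2/3 + (C2*sin(6^(2/3)*y/4) + C3*cos(6^(2/3)*y/4))*exp(2^(2/3)*3^(1/6)*y/4)


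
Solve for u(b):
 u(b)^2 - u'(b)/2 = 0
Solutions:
 u(b) = -1/(C1 + 2*b)


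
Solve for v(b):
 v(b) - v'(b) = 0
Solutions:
 v(b) = C1*exp(b)


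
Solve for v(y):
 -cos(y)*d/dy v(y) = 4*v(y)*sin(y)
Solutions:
 v(y) = C1*cos(y)^4


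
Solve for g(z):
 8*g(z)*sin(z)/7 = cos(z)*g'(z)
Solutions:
 g(z) = C1/cos(z)^(8/7)


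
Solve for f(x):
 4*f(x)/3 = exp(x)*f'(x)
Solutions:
 f(x) = C1*exp(-4*exp(-x)/3)


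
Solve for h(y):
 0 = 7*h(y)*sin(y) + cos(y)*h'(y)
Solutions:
 h(y) = C1*cos(y)^7


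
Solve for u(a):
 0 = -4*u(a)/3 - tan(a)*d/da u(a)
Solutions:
 u(a) = C1/sin(a)^(4/3)


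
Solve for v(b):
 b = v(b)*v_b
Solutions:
 v(b) = -sqrt(C1 + b^2)
 v(b) = sqrt(C1 + b^2)


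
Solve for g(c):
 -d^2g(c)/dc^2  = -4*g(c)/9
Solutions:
 g(c) = C1*exp(-2*c/3) + C2*exp(2*c/3)


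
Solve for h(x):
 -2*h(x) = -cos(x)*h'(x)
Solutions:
 h(x) = C1*(sin(x) + 1)/(sin(x) - 1)


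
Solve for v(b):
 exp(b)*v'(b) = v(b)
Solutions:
 v(b) = C1*exp(-exp(-b))


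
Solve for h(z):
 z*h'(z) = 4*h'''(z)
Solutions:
 h(z) = C1 + Integral(C2*airyai(2^(1/3)*z/2) + C3*airybi(2^(1/3)*z/2), z)


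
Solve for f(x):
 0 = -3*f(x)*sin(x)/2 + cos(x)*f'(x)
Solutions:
 f(x) = C1/cos(x)^(3/2)


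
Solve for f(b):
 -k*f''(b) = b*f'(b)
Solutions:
 f(b) = C1 + C2*sqrt(k)*erf(sqrt(2)*b*sqrt(1/k)/2)


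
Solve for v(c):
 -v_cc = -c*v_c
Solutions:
 v(c) = C1 + C2*erfi(sqrt(2)*c/2)


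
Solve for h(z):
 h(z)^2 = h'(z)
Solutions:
 h(z) = -1/(C1 + z)


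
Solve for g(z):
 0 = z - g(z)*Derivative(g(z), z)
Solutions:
 g(z) = -sqrt(C1 + z^2)
 g(z) = sqrt(C1 + z^2)


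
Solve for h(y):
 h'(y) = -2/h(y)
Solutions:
 h(y) = -sqrt(C1 - 4*y)
 h(y) = sqrt(C1 - 4*y)


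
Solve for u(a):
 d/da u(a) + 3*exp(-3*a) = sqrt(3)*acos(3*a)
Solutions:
 u(a) = C1 + sqrt(3)*a*acos(3*a) - sqrt(3)*sqrt(1 - 9*a^2)/3 + exp(-3*a)


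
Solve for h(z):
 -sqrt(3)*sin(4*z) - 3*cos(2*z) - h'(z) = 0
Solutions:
 h(z) = C1 - 3*sin(2*z)/2 + sqrt(3)*cos(4*z)/4


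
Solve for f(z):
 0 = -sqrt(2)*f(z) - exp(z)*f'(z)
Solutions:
 f(z) = C1*exp(sqrt(2)*exp(-z))


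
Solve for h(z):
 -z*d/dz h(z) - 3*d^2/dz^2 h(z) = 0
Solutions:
 h(z) = C1 + C2*erf(sqrt(6)*z/6)


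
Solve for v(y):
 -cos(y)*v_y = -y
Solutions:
 v(y) = C1 + Integral(y/cos(y), y)


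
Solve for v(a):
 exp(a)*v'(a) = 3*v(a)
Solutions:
 v(a) = C1*exp(-3*exp(-a))


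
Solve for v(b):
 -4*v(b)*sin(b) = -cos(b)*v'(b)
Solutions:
 v(b) = C1/cos(b)^4


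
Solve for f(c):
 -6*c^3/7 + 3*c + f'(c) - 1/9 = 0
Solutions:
 f(c) = C1 + 3*c^4/14 - 3*c^2/2 + c/9


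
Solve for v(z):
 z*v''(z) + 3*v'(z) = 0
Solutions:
 v(z) = C1 + C2/z^2


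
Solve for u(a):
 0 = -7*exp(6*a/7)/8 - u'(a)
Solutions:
 u(a) = C1 - 49*exp(6*a/7)/48


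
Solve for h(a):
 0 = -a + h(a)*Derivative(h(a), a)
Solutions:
 h(a) = -sqrt(C1 + a^2)
 h(a) = sqrt(C1 + a^2)


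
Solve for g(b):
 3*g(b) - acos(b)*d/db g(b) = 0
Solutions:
 g(b) = C1*exp(3*Integral(1/acos(b), b))


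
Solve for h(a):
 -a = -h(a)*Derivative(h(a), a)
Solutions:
 h(a) = -sqrt(C1 + a^2)
 h(a) = sqrt(C1 + a^2)


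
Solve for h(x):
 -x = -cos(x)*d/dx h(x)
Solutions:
 h(x) = C1 + Integral(x/cos(x), x)


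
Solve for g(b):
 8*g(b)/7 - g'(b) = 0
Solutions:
 g(b) = C1*exp(8*b/7)


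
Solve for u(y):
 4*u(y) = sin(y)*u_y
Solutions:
 u(y) = C1*(cos(y)^2 - 2*cos(y) + 1)/(cos(y)^2 + 2*cos(y) + 1)


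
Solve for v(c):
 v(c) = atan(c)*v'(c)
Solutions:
 v(c) = C1*exp(Integral(1/atan(c), c))


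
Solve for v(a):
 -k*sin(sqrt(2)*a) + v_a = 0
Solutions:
 v(a) = C1 - sqrt(2)*k*cos(sqrt(2)*a)/2


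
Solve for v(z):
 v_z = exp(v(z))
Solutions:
 v(z) = log(-1/(C1 + z))


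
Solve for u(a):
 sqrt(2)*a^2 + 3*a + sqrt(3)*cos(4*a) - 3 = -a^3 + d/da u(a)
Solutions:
 u(a) = C1 + a^4/4 + sqrt(2)*a^3/3 + 3*a^2/2 - 3*a + sqrt(3)*sin(4*a)/4


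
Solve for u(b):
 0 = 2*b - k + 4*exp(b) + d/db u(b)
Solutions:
 u(b) = C1 - b^2 + b*k - 4*exp(b)


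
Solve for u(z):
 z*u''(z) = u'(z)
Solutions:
 u(z) = C1 + C2*z^2


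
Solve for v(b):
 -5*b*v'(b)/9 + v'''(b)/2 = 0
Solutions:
 v(b) = C1 + Integral(C2*airyai(30^(1/3)*b/3) + C3*airybi(30^(1/3)*b/3), b)


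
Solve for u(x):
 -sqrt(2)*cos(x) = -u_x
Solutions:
 u(x) = C1 + sqrt(2)*sin(x)


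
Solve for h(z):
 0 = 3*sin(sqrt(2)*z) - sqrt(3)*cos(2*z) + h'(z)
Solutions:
 h(z) = C1 + sqrt(3)*sin(2*z)/2 + 3*sqrt(2)*cos(sqrt(2)*z)/2


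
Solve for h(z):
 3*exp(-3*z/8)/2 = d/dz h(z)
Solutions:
 h(z) = C1 - 4*exp(-3*z/8)


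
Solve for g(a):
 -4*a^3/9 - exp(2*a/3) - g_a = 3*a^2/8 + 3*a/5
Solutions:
 g(a) = C1 - a^4/9 - a^3/8 - 3*a^2/10 - 3*exp(2*a/3)/2


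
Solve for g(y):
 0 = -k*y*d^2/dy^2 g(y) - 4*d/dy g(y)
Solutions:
 g(y) = C1 + y^(((re(k) - 4)*re(k) + im(k)^2)/(re(k)^2 + im(k)^2))*(C2*sin(4*log(y)*Abs(im(k))/(re(k)^2 + im(k)^2)) + C3*cos(4*log(y)*im(k)/(re(k)^2 + im(k)^2)))


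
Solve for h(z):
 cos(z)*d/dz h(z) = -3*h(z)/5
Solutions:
 h(z) = C1*(sin(z) - 1)^(3/10)/(sin(z) + 1)^(3/10)


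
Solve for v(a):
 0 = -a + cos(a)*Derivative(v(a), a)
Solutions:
 v(a) = C1 + Integral(a/cos(a), a)


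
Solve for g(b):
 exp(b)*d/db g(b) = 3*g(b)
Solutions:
 g(b) = C1*exp(-3*exp(-b))


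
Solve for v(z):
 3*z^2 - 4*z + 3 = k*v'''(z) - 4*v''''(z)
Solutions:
 v(z) = C1 + C2*z + C3*z^2 + C4*exp(k*z/4) + z^5/(20*k) + z^4*(-1/6 + 1/k)/k + z^3*(1/2 - 8/(3*k) + 16/k^2)/k


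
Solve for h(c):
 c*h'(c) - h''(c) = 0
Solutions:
 h(c) = C1 + C2*erfi(sqrt(2)*c/2)


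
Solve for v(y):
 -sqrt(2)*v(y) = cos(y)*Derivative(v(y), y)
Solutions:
 v(y) = C1*(sin(y) - 1)^(sqrt(2)/2)/(sin(y) + 1)^(sqrt(2)/2)


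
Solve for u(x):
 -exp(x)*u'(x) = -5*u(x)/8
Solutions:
 u(x) = C1*exp(-5*exp(-x)/8)


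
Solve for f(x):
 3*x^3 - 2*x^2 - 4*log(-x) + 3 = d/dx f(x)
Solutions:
 f(x) = C1 + 3*x^4/4 - 2*x^3/3 - 4*x*log(-x) + 7*x


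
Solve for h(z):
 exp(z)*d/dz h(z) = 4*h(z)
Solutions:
 h(z) = C1*exp(-4*exp(-z))


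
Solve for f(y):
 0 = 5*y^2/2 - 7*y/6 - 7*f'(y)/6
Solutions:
 f(y) = C1 + 5*y^3/7 - y^2/2


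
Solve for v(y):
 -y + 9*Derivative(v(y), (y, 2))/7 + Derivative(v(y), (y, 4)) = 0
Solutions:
 v(y) = C1 + C2*y + C3*sin(3*sqrt(7)*y/7) + C4*cos(3*sqrt(7)*y/7) + 7*y^3/54


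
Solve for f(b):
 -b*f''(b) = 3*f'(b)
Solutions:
 f(b) = C1 + C2/b^2


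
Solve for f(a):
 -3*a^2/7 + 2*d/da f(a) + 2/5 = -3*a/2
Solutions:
 f(a) = C1 + a^3/14 - 3*a^2/8 - a/5


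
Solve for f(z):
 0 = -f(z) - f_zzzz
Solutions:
 f(z) = (C1*sin(sqrt(2)*z/2) + C2*cos(sqrt(2)*z/2))*exp(-sqrt(2)*z/2) + (C3*sin(sqrt(2)*z/2) + C4*cos(sqrt(2)*z/2))*exp(sqrt(2)*z/2)


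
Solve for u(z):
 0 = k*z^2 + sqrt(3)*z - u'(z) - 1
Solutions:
 u(z) = C1 + k*z^3/3 + sqrt(3)*z^2/2 - z


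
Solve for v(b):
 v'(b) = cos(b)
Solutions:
 v(b) = C1 + sin(b)


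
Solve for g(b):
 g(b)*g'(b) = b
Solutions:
 g(b) = -sqrt(C1 + b^2)
 g(b) = sqrt(C1 + b^2)


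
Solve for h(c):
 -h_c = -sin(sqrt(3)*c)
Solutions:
 h(c) = C1 - sqrt(3)*cos(sqrt(3)*c)/3


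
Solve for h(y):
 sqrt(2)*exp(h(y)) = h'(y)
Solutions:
 h(y) = log(-1/(C1 + sqrt(2)*y))


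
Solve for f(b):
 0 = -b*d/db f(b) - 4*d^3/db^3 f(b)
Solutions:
 f(b) = C1 + Integral(C2*airyai(-2^(1/3)*b/2) + C3*airybi(-2^(1/3)*b/2), b)


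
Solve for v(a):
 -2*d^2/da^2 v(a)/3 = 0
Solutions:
 v(a) = C1 + C2*a


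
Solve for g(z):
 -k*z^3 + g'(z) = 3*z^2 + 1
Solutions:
 g(z) = C1 + k*z^4/4 + z^3 + z


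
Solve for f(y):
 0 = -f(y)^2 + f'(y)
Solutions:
 f(y) = -1/(C1 + y)


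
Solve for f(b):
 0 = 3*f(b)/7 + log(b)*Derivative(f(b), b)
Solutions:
 f(b) = C1*exp(-3*li(b)/7)


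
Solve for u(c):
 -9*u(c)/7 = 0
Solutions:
 u(c) = 0


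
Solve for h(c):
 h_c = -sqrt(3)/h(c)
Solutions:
 h(c) = -sqrt(C1 - 2*sqrt(3)*c)
 h(c) = sqrt(C1 - 2*sqrt(3)*c)


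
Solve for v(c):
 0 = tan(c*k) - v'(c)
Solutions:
 v(c) = C1 + Piecewise((-log(cos(c*k))/k, Ne(k, 0)), (0, True))


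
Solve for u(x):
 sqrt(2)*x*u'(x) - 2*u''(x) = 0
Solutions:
 u(x) = C1 + C2*erfi(2^(1/4)*x/2)


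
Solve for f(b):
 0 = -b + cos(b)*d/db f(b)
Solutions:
 f(b) = C1 + Integral(b/cos(b), b)


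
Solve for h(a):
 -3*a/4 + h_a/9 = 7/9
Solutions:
 h(a) = C1 + 27*a^2/8 + 7*a


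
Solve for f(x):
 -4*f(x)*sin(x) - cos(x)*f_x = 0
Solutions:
 f(x) = C1*cos(x)^4


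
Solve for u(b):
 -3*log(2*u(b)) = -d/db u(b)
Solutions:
 -Integral(1/(log(_y) + log(2)), (_y, u(b)))/3 = C1 - b


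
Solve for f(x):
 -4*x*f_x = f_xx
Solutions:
 f(x) = C1 + C2*erf(sqrt(2)*x)


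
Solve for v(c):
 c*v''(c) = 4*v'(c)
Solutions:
 v(c) = C1 + C2*c^5


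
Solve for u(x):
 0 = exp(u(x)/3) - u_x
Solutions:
 u(x) = 3*log(-1/(C1 + x)) + 3*log(3)


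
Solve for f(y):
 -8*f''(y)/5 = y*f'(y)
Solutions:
 f(y) = C1 + C2*erf(sqrt(5)*y/4)


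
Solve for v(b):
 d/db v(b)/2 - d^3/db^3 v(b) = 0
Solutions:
 v(b) = C1 + C2*exp(-sqrt(2)*b/2) + C3*exp(sqrt(2)*b/2)


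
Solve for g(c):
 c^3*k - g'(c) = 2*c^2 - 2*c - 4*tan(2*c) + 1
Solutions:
 g(c) = C1 + c^4*k/4 - 2*c^3/3 + c^2 - c - 2*log(cos(2*c))


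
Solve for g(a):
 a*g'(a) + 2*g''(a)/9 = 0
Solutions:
 g(a) = C1 + C2*erf(3*a/2)


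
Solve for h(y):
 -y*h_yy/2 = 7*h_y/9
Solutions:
 h(y) = C1 + C2/y^(5/9)


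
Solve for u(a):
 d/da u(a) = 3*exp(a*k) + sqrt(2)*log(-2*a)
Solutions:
 u(a) = C1 + sqrt(2)*a*log(-a) + sqrt(2)*a*(-1 + log(2)) + Piecewise((3*exp(a*k)/k, Ne(k, 0)), (3*a, True))


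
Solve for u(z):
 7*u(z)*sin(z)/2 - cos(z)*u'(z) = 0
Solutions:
 u(z) = C1/cos(z)^(7/2)


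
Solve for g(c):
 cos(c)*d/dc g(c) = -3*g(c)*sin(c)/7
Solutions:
 g(c) = C1*cos(c)^(3/7)


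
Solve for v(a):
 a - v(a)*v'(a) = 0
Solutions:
 v(a) = -sqrt(C1 + a^2)
 v(a) = sqrt(C1 + a^2)


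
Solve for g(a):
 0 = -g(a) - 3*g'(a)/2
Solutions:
 g(a) = C1*exp(-2*a/3)


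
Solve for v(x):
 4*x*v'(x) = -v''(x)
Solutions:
 v(x) = C1 + C2*erf(sqrt(2)*x)


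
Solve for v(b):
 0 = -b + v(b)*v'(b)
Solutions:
 v(b) = -sqrt(C1 + b^2)
 v(b) = sqrt(C1 + b^2)


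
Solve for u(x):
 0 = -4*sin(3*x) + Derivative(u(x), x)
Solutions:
 u(x) = C1 - 4*cos(3*x)/3


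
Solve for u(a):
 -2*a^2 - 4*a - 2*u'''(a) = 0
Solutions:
 u(a) = C1 + C2*a + C3*a^2 - a^5/60 - a^4/12


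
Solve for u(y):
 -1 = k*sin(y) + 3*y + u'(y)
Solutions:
 u(y) = C1 + k*cos(y) - 3*y^2/2 - y


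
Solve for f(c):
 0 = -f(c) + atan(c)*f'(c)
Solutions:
 f(c) = C1*exp(Integral(1/atan(c), c))


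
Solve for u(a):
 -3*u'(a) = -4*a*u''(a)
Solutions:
 u(a) = C1 + C2*a^(7/4)


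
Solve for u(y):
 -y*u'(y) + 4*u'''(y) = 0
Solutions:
 u(y) = C1 + Integral(C2*airyai(2^(1/3)*y/2) + C3*airybi(2^(1/3)*y/2), y)


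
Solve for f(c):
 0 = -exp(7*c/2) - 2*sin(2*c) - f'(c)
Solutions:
 f(c) = C1 - 2*exp(7*c/2)/7 + cos(2*c)


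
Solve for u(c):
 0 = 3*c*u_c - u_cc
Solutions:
 u(c) = C1 + C2*erfi(sqrt(6)*c/2)


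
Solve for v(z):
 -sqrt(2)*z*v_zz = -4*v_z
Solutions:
 v(z) = C1 + C2*z^(1 + 2*sqrt(2))


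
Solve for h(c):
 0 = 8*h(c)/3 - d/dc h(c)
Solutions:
 h(c) = C1*exp(8*c/3)


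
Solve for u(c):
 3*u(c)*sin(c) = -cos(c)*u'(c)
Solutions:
 u(c) = C1*cos(c)^3


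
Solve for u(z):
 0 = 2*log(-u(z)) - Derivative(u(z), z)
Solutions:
 -li(-u(z)) = C1 + 2*z


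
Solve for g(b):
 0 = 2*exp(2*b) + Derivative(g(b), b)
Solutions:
 g(b) = C1 - exp(2*b)


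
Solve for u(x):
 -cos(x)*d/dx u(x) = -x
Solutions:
 u(x) = C1 + Integral(x/cos(x), x)


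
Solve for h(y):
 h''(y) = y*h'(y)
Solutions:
 h(y) = C1 + C2*erfi(sqrt(2)*y/2)


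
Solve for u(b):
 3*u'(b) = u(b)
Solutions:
 u(b) = C1*exp(b/3)


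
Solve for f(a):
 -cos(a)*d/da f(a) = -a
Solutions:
 f(a) = C1 + Integral(a/cos(a), a)


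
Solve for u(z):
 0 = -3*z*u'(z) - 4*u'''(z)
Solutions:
 u(z) = C1 + Integral(C2*airyai(-6^(1/3)*z/2) + C3*airybi(-6^(1/3)*z/2), z)


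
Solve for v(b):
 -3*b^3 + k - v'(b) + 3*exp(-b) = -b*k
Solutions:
 v(b) = C1 - 3*b^4/4 + b^2*k/2 + b*k - 3*exp(-b)


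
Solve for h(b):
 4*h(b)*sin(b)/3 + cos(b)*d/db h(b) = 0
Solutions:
 h(b) = C1*cos(b)^(4/3)


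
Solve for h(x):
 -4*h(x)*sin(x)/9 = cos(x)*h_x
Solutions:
 h(x) = C1*cos(x)^(4/9)


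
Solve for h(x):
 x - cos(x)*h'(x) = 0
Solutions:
 h(x) = C1 + Integral(x/cos(x), x)


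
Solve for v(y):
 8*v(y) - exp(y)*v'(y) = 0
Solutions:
 v(y) = C1*exp(-8*exp(-y))


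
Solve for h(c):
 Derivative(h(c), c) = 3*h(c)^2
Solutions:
 h(c) = -1/(C1 + 3*c)


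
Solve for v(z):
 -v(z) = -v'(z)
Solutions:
 v(z) = C1*exp(z)


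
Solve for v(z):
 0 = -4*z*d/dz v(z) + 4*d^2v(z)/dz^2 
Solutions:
 v(z) = C1 + C2*erfi(sqrt(2)*z/2)


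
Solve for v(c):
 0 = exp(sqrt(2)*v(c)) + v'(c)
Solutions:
 v(c) = sqrt(2)*(2*log(1/(C1 + c)) - log(2))/4


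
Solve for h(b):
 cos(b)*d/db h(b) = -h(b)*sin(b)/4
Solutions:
 h(b) = C1*cos(b)^(1/4)


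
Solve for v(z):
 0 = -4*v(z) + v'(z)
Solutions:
 v(z) = C1*exp(4*z)


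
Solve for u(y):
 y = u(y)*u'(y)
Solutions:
 u(y) = -sqrt(C1 + y^2)
 u(y) = sqrt(C1 + y^2)


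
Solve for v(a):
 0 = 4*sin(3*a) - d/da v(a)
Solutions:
 v(a) = C1 - 4*cos(3*a)/3


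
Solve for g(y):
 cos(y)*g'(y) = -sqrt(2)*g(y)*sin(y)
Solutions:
 g(y) = C1*cos(y)^(sqrt(2))


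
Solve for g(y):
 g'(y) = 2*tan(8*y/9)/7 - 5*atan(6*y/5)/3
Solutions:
 g(y) = C1 - 5*y*atan(6*y/5)/3 + 25*log(36*y^2 + 25)/36 - 9*log(cos(8*y/9))/28


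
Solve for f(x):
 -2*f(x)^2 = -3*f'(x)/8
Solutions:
 f(x) = -3/(C1 + 16*x)


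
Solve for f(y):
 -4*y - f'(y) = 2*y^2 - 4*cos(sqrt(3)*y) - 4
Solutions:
 f(y) = C1 - 2*y^3/3 - 2*y^2 + 4*y + 4*sqrt(3)*sin(sqrt(3)*y)/3


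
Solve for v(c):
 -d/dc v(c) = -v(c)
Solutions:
 v(c) = C1*exp(c)


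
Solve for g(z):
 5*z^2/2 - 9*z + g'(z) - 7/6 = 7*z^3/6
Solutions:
 g(z) = C1 + 7*z^4/24 - 5*z^3/6 + 9*z^2/2 + 7*z/6


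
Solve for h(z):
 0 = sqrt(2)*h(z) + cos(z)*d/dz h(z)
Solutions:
 h(z) = C1*(sin(z) - 1)^(sqrt(2)/2)/(sin(z) + 1)^(sqrt(2)/2)


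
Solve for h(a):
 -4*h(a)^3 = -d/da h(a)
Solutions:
 h(a) = -sqrt(2)*sqrt(-1/(C1 + 4*a))/2
 h(a) = sqrt(2)*sqrt(-1/(C1 + 4*a))/2


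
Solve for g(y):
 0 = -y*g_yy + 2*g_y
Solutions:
 g(y) = C1 + C2*y^3


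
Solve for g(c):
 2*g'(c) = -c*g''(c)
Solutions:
 g(c) = C1 + C2/c


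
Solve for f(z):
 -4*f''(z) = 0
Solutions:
 f(z) = C1 + C2*z


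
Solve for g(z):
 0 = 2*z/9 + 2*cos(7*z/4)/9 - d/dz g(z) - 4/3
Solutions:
 g(z) = C1 + z^2/9 - 4*z/3 + 8*sin(7*z/4)/63


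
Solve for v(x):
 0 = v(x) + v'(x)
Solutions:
 v(x) = C1*exp(-x)


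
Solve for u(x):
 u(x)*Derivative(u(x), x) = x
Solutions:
 u(x) = -sqrt(C1 + x^2)
 u(x) = sqrt(C1 + x^2)


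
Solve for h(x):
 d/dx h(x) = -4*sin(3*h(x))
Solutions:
 h(x) = -acos((-C1 - exp(24*x))/(C1 - exp(24*x)))/3 + 2*pi/3
 h(x) = acos((-C1 - exp(24*x))/(C1 - exp(24*x)))/3


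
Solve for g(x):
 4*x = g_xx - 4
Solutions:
 g(x) = C1 + C2*x + 2*x^3/3 + 2*x^2


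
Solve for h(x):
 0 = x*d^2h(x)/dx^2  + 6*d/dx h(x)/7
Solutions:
 h(x) = C1 + C2*x^(1/7)


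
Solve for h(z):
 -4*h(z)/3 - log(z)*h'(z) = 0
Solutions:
 h(z) = C1*exp(-4*li(z)/3)


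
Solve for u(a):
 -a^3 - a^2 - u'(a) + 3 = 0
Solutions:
 u(a) = C1 - a^4/4 - a^3/3 + 3*a


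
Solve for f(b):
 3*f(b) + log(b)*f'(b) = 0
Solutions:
 f(b) = C1*exp(-3*li(b))


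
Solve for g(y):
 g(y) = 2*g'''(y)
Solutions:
 g(y) = C3*exp(2^(2/3)*y/2) + (C1*sin(2^(2/3)*sqrt(3)*y/4) + C2*cos(2^(2/3)*sqrt(3)*y/4))*exp(-2^(2/3)*y/4)


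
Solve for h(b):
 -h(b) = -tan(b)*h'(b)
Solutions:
 h(b) = C1*sin(b)


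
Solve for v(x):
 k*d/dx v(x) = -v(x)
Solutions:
 v(x) = C1*exp(-x/k)


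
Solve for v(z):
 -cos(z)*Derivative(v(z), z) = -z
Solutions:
 v(z) = C1 + Integral(z/cos(z), z)


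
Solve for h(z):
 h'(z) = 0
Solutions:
 h(z) = C1


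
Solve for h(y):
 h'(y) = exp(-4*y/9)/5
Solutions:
 h(y) = C1 - 9*exp(-4*y/9)/20


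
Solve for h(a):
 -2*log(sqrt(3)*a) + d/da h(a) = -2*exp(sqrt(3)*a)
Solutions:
 h(a) = C1 + 2*a*log(a) + a*(-2 + log(3)) - 2*sqrt(3)*exp(sqrt(3)*a)/3


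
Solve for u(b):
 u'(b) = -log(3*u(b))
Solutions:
 Integral(1/(log(_y) + log(3)), (_y, u(b))) = C1 - b


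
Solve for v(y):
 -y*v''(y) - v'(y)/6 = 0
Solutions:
 v(y) = C1 + C2*y^(5/6)


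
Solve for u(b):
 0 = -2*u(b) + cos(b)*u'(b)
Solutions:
 u(b) = C1*(sin(b) + 1)/(sin(b) - 1)


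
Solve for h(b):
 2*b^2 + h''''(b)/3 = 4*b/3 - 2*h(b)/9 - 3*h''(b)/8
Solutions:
 h(b) = -9*b^2 + 6*b + (C1*sin(2^(1/4)*3^(3/4)*b*cos(atan(sqrt(807)/27)/2)/3) + C2*cos(2^(1/4)*3^(3/4)*b*cos(atan(sqrt(807)/27)/2)/3))*exp(-2^(1/4)*3^(3/4)*b*sin(atan(sqrt(807)/27)/2)/3) + (C3*sin(2^(1/4)*3^(3/4)*b*cos(atan(sqrt(807)/27)/2)/3) + C4*cos(2^(1/4)*3^(3/4)*b*cos(atan(sqrt(807)/27)/2)/3))*exp(2^(1/4)*3^(3/4)*b*sin(atan(sqrt(807)/27)/2)/3) + 243/8


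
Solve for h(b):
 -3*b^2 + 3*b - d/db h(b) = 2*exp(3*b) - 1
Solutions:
 h(b) = C1 - b^3 + 3*b^2/2 + b - 2*exp(3*b)/3


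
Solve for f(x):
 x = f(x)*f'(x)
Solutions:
 f(x) = -sqrt(C1 + x^2)
 f(x) = sqrt(C1 + x^2)


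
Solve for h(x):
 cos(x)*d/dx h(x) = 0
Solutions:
 h(x) = C1


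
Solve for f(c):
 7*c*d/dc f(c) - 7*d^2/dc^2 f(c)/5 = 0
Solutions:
 f(c) = C1 + C2*erfi(sqrt(10)*c/2)


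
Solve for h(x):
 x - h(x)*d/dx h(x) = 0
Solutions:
 h(x) = -sqrt(C1 + x^2)
 h(x) = sqrt(C1 + x^2)


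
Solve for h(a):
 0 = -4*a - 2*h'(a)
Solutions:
 h(a) = C1 - a^2


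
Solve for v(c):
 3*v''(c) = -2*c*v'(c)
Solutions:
 v(c) = C1 + C2*erf(sqrt(3)*c/3)


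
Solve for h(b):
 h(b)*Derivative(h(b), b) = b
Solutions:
 h(b) = -sqrt(C1 + b^2)
 h(b) = sqrt(C1 + b^2)


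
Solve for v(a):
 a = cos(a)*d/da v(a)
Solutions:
 v(a) = C1 + Integral(a/cos(a), a)


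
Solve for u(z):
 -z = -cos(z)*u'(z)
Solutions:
 u(z) = C1 + Integral(z/cos(z), z)


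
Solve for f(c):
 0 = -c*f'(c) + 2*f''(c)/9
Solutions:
 f(c) = C1 + C2*erfi(3*c/2)


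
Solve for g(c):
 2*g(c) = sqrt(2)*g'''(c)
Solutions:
 g(c) = C3*exp(2^(1/6)*c) + (C1*sin(2^(1/6)*sqrt(3)*c/2) + C2*cos(2^(1/6)*sqrt(3)*c/2))*exp(-2^(1/6)*c/2)


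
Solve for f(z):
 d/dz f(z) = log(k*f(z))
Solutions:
 li(k*f(z))/k = C1 + z


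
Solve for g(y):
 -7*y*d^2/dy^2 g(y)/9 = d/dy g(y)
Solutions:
 g(y) = C1 + C2/y^(2/7)


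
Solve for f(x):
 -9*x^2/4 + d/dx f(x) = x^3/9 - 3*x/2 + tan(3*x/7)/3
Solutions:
 f(x) = C1 + x^4/36 + 3*x^3/4 - 3*x^2/4 - 7*log(cos(3*x/7))/9


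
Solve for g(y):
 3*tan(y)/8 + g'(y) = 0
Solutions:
 g(y) = C1 + 3*log(cos(y))/8


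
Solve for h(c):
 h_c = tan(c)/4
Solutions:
 h(c) = C1 - log(cos(c))/4


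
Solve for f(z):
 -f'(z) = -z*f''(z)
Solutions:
 f(z) = C1 + C2*z^2


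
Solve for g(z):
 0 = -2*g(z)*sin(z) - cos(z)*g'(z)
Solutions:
 g(z) = C1*cos(z)^2


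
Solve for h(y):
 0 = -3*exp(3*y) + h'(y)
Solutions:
 h(y) = C1 + exp(3*y)


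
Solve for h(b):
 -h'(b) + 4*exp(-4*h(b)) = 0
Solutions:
 h(b) = log(-I*(C1 + 16*b)^(1/4))
 h(b) = log(I*(C1 + 16*b)^(1/4))
 h(b) = log(-(C1 + 16*b)^(1/4))
 h(b) = log(C1 + 16*b)/4


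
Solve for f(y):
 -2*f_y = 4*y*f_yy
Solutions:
 f(y) = C1 + C2*sqrt(y)


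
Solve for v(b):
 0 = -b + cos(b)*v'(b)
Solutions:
 v(b) = C1 + Integral(b/cos(b), b)


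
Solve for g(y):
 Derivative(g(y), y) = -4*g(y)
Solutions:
 g(y) = C1*exp(-4*y)


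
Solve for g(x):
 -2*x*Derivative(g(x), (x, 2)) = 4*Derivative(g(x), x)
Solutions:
 g(x) = C1 + C2/x


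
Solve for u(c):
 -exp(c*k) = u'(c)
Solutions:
 u(c) = C1 - exp(c*k)/k


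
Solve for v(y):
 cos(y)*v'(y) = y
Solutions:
 v(y) = C1 + Integral(y/cos(y), y)


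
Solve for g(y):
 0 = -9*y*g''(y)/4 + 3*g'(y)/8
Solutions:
 g(y) = C1 + C2*y^(7/6)


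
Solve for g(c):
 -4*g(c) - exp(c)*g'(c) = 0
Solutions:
 g(c) = C1*exp(4*exp(-c))


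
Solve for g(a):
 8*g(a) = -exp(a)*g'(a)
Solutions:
 g(a) = C1*exp(8*exp(-a))


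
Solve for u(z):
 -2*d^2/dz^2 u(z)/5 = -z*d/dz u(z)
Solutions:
 u(z) = C1 + C2*erfi(sqrt(5)*z/2)


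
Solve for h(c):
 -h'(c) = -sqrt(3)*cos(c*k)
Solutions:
 h(c) = C1 + sqrt(3)*sin(c*k)/k


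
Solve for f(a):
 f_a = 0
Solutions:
 f(a) = C1


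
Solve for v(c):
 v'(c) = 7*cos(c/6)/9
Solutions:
 v(c) = C1 + 14*sin(c/6)/3


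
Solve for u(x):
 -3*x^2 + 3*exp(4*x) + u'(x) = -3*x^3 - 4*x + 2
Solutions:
 u(x) = C1 - 3*x^4/4 + x^3 - 2*x^2 + 2*x - 3*exp(4*x)/4


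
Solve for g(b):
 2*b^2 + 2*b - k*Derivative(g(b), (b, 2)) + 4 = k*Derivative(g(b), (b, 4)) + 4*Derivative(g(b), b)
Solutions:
 g(b) = C1 + C2*exp(b*(3^(1/3)*(sqrt(3)*sqrt(1 + 108/k^2) + 18/k)^(1/3)/6 - 3^(5/6)*I*(sqrt(3)*sqrt(1 + 108/k^2) + 18/k)^(1/3)/6 + 2/((-3^(1/3) + 3^(5/6)*I)*(sqrt(3)*sqrt(1 + 108/k^2) + 18/k)^(1/3)))) + C3*exp(b*(3^(1/3)*(sqrt(3)*sqrt(1 + 108/k^2) + 18/k)^(1/3)/6 + 3^(5/6)*I*(sqrt(3)*sqrt(1 + 108/k^2) + 18/k)^(1/3)/6 - 2/((3^(1/3) + 3^(5/6)*I)*(sqrt(3)*sqrt(1 + 108/k^2) + 18/k)^(1/3)))) + C4*exp(3^(1/3)*b*(-(sqrt(3)*sqrt(1 + 108/k^2) + 18/k)^(1/3) + 3^(1/3)/(sqrt(3)*sqrt(1 + 108/k^2) + 18/k)^(1/3))/3) + b^3/6 - b^2*k/8 + b^2/4 + b*k^2/16 - b*k/8 + b


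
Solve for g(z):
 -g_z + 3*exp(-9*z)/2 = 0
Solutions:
 g(z) = C1 - exp(-9*z)/6


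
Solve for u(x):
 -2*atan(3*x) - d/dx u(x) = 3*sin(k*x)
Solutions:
 u(x) = C1 - 2*x*atan(3*x) - 3*Piecewise((-cos(k*x)/k, Ne(k, 0)), (0, True)) + log(9*x^2 + 1)/3


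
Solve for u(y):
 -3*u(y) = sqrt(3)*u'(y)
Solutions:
 u(y) = C1*exp(-sqrt(3)*y)


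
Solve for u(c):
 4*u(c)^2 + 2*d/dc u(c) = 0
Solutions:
 u(c) = 1/(C1 + 2*c)


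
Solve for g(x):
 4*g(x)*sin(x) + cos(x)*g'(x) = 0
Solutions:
 g(x) = C1*cos(x)^4


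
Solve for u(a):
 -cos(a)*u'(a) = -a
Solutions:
 u(a) = C1 + Integral(a/cos(a), a)


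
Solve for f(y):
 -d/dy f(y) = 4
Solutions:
 f(y) = C1 - 4*y


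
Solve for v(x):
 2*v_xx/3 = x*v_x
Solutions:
 v(x) = C1 + C2*erfi(sqrt(3)*x/2)


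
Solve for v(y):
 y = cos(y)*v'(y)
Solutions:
 v(y) = C1 + Integral(y/cos(y), y)


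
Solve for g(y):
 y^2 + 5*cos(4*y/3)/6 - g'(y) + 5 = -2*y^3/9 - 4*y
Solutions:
 g(y) = C1 + y^4/18 + y^3/3 + 2*y^2 + 5*y + 5*sin(4*y/3)/8


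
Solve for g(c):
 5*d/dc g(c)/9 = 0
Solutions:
 g(c) = C1


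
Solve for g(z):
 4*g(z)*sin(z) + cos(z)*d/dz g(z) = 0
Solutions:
 g(z) = C1*cos(z)^4


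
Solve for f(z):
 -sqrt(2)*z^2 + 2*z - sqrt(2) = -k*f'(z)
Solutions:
 f(z) = C1 + sqrt(2)*z^3/(3*k) - z^2/k + sqrt(2)*z/k


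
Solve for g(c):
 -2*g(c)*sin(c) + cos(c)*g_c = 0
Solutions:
 g(c) = C1/cos(c)^2


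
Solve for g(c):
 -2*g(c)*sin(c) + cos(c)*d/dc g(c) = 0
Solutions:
 g(c) = C1/cos(c)^2


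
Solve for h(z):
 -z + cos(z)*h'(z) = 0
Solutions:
 h(z) = C1 + Integral(z/cos(z), z)


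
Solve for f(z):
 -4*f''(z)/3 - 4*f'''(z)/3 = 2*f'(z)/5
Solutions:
 f(z) = C1 + (C2*sin(sqrt(5)*z/10) + C3*cos(sqrt(5)*z/10))*exp(-z/2)


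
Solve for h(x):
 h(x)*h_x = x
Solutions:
 h(x) = -sqrt(C1 + x^2)
 h(x) = sqrt(C1 + x^2)


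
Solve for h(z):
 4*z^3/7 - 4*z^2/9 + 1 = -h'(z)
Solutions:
 h(z) = C1 - z^4/7 + 4*z^3/27 - z


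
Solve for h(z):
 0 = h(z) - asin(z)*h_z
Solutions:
 h(z) = C1*exp(Integral(1/asin(z), z))


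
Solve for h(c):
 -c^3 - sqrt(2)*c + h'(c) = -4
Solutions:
 h(c) = C1 + c^4/4 + sqrt(2)*c^2/2 - 4*c


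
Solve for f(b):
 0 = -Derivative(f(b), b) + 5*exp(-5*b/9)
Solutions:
 f(b) = C1 - 9*exp(-5*b/9)


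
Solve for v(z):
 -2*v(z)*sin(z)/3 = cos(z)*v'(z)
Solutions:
 v(z) = C1*cos(z)^(2/3)


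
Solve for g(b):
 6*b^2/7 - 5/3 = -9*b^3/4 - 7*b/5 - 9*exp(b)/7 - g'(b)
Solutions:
 g(b) = C1 - 9*b^4/16 - 2*b^3/7 - 7*b^2/10 + 5*b/3 - 9*exp(b)/7


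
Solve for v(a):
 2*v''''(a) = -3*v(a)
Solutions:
 v(a) = (C1*sin(6^(1/4)*a/2) + C2*cos(6^(1/4)*a/2))*exp(-6^(1/4)*a/2) + (C3*sin(6^(1/4)*a/2) + C4*cos(6^(1/4)*a/2))*exp(6^(1/4)*a/2)


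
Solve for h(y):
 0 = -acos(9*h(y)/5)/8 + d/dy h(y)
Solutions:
 Integral(1/acos(9*_y/5), (_y, h(y))) = C1 + y/8


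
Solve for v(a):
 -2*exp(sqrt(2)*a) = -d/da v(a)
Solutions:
 v(a) = C1 + sqrt(2)*exp(sqrt(2)*a)


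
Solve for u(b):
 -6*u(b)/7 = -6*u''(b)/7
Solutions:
 u(b) = C1*exp(-b) + C2*exp(b)


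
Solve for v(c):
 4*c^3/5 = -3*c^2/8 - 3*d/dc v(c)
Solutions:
 v(c) = C1 - c^4/15 - c^3/24


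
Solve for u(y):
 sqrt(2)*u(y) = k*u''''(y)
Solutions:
 u(y) = C1*exp(-2^(1/8)*y*(1/k)^(1/4)) + C2*exp(2^(1/8)*y*(1/k)^(1/4)) + C3*exp(-2^(1/8)*I*y*(1/k)^(1/4)) + C4*exp(2^(1/8)*I*y*(1/k)^(1/4))


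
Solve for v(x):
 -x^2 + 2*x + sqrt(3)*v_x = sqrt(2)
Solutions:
 v(x) = C1 + sqrt(3)*x^3/9 - sqrt(3)*x^2/3 + sqrt(6)*x/3


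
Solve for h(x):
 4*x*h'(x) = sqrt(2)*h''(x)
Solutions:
 h(x) = C1 + C2*erfi(2^(1/4)*x)


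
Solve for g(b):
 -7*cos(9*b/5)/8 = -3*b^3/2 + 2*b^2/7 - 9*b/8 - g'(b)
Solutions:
 g(b) = C1 - 3*b^4/8 + 2*b^3/21 - 9*b^2/16 + 35*sin(9*b/5)/72


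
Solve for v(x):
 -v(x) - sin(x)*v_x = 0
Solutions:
 v(x) = C1*sqrt(cos(x) + 1)/sqrt(cos(x) - 1)


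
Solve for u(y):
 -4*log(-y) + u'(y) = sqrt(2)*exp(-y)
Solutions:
 u(y) = C1 + 4*y*log(-y) - 4*y - sqrt(2)*exp(-y)


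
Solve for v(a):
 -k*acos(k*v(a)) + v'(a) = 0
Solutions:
 Integral(1/acos(_y*k), (_y, v(a))) = C1 + a*k


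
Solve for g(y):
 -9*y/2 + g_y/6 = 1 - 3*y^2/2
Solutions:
 g(y) = C1 - 3*y^3 + 27*y^2/2 + 6*y


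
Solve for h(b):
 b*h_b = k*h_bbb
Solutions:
 h(b) = C1 + Integral(C2*airyai(b*(1/k)^(1/3)) + C3*airybi(b*(1/k)^(1/3)), b)


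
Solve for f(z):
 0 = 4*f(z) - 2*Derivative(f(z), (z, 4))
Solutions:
 f(z) = C1*exp(-2^(1/4)*z) + C2*exp(2^(1/4)*z) + C3*sin(2^(1/4)*z) + C4*cos(2^(1/4)*z)
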